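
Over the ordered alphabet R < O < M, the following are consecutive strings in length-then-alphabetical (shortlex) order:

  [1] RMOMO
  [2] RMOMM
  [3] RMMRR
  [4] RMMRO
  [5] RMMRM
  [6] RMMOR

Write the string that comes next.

RMMOO

The successor of RMMOR increments the rightmost position that isn't already M and resets every position after it to R.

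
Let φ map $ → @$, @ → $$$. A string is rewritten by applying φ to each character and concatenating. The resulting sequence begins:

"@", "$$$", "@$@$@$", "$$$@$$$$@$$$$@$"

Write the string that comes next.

@$@$@$$$$@$@$@$@$$$$@$@$@$@$$$$@$

Applying the rule to each of the 15 symbols of $$$@$$$$@$$$$@$ gives the pieces @$ @$ @$ $$$ @$ @$ @$ @$ $$$ @$ @$ @$ @$ $$$ @$, which concatenate to the answer.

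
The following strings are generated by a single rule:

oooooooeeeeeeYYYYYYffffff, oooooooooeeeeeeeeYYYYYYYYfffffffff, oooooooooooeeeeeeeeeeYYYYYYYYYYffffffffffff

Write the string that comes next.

Each string has the form o^{2n+3} e^{2n+2} Y^{2n+2} f^{3n}, where the shown terms are n = 2, 3, 4.
For the next term, n = 5, so the run lengths are 13, 12, 12, 15.

oooooooooooooeeeeeeeeeeeeYYYYYYYYYYYYfffffffffffffff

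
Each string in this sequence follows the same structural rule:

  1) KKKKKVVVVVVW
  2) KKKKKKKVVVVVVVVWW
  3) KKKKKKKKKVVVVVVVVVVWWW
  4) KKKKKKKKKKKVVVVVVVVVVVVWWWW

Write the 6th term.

Term n consists of 2n-1 K's, followed by 2n V's, followed by n-2 W's, where the shown terms are n = 3, 4, 5, 6.
At n = 8 the blocks have lengths 15, 16, 6.

KKKKKKKKKKKKKKKVVVVVVVVVVVVVVVVWWWWWW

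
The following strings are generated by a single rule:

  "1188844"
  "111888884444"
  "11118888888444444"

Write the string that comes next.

Each string has the form 1^{n+1} 8^{2n+1} 4^{2n} (n = 1, 2, …).
Setting n = 4 gives 5, 9, 8 characters in each block.

1111188888888844444444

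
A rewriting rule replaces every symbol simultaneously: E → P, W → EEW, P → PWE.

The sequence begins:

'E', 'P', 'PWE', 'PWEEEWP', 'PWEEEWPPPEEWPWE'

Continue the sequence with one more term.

Applying the rule to each of the 15 symbols of PWEEEWPPPEEWPWE gives the pieces PWE EEW P P P EEW PWE PWE PWE P P EEW PWE EEW P, which concatenate to the answer.

PWEEEWPPPEEWPWEPWEPWEPPEEWPWEEEWP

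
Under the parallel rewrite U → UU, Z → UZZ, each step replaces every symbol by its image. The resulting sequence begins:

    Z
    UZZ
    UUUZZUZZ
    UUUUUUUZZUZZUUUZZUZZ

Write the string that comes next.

Applying the rule to each of the 20 symbols of UUUUUUUZZUZZUUUZZUZZ gives the pieces UU UU UU UU UU UU UU UZZ UZZ UU UZZ UZZ UU UU UU UZZ UZZ UU UZZ UZZ, which concatenate to the answer.

UUUUUUUUUUUUUUUZZUZZUUUZZUZZUUUUUUUZZUZZUUUZZUZZ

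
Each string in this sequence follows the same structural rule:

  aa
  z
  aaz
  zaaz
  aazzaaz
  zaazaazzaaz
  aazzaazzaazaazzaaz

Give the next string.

This is a Fibonacci-style word recurrence s(k) = s(k−2)·s(k−1): e.g. aa·z = aaz.
So term 8 is zaazaazzaaz·aazzaazzaazaazzaaz.

zaazaazzaazaazzaazzaazaazzaaz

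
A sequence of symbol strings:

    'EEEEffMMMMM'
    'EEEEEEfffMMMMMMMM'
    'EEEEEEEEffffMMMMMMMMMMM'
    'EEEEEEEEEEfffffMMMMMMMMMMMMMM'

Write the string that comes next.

EEEEEEEEEEEEffffffMMMMMMMMMMMMMMMMM

Reading off run lengths: E runs 4, 6, 8, 10; f runs 2, 3, 4, 5; M runs 5, 8, 11, 14 — each is linear in n (n = 1, 2, …).
For the next term, n = 5, so the run lengths are 12, 6, 17.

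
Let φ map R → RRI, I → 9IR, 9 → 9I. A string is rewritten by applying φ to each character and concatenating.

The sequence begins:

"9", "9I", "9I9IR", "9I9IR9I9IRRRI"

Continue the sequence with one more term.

9I9IR9I9IRRRI9I9IR9I9IRRRIRRIRRI9IR

Replace each of the 13 characters of 9I9IR9I9IRRRI in place — 9I 9IR 9I 9IR RRI 9I 9IR 9I 9IR RRI RRI RRI 9IR — and concatenate.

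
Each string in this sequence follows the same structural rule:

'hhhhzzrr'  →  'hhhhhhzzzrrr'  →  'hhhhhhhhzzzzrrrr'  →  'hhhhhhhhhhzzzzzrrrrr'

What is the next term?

The n-th term is 2n h's then n z's then n r's, where the shown terms are n = 2, 3, 4, 5.
For the next term, n = 6, so the run lengths are 12, 6, 6.

hhhhhhhhhhhhzzzzzzrrrrrr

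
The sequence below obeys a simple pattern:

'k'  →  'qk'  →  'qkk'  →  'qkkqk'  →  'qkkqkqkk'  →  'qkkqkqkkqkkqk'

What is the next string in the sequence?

From term 3 onward, concatenate the last term with the second-to-last: qk·k = qkk, qkk·qk = qkkqk, …
So term 7 is qkkqkqkkqkkqk·qkkqkqkk.

qkkqkqkkqkkqkqkkqkqkk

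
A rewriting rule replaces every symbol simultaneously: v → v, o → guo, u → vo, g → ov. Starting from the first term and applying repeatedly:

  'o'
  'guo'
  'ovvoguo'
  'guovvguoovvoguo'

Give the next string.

Rewriting the 15 symbols of guovvguoovvoguo one by one yields ov vo guo v v ov vo guo guo v v guo ov vo guo; concatenated:

ovvoguovvovvoguoguovvguoovvoguo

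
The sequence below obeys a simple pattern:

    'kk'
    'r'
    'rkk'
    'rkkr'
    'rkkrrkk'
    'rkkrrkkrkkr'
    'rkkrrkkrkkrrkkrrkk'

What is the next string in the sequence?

Each term (from the third on) is the previous term followed by the one before it: term 3 = r·kk = rkk.
Continuing: rkkrrkkrkkrrkkrrkk · rkkrrkkrkkr gives term 8.

rkkrrkkrkkrrkkrrkkrkkrrkkrkkr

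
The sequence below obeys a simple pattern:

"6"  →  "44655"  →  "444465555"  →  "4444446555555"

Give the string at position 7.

4444444444446555555555555

Every step adds 44 to the front and 55 to the end of the previous string.
From 4444446555555, 3 further steps: 4444446555555 → 44444444655555555 → 444444444465555555555 → (answer).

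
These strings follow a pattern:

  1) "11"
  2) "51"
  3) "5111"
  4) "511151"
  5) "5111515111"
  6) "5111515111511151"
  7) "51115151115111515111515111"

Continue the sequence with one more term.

511151511151115151115151115111515111511151

Each term (from the third on) is the previous term followed by the one before it: term 3 = 51·11 = 5111.
Continuing: 51115151115111515111515111 · 5111515111511151 gives term 8.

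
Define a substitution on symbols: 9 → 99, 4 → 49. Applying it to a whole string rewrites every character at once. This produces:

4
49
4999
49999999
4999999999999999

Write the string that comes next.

49999999999999999999999999999999

Replace each of the 16 characters of 4999999999999999 in place — 49 99 99 99 99 99 99 99 99 99 99 99 99 99 99 99 — and concatenate.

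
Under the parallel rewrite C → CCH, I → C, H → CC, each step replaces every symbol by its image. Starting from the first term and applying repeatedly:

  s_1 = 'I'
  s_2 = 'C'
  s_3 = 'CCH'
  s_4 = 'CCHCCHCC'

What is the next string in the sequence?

CCHCCHCCCCHCCHCCCCHCCH

Apply φ to CCHCCHCC symbol by symbol: C→CCH, C→CCH, H→CC, C→CCH, C→CCH, H→CC, C→CCH, C→CCH; joined: CCH CCH CC CCH CCH CC CCH CCH.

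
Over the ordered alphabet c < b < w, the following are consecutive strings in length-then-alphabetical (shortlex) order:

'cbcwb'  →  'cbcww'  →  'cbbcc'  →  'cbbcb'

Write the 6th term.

cbbbc

Stepping forward 2 times from cbbcb: cbbcb → cbbcw, then the target.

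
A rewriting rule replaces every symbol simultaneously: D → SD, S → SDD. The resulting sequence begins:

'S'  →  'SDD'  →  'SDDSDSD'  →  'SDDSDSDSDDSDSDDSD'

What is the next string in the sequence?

Replace each of the 17 characters of SDDSDSDSDDSDSDDSD in place — SDD SD SD SDD SD SDD SD SDD SD SD SDD SD SDD SD SD SDD SD — and concatenate.

SDDSDSDSDDSDSDDSDSDDSDSDSDDSDSDDSDSDSDDSD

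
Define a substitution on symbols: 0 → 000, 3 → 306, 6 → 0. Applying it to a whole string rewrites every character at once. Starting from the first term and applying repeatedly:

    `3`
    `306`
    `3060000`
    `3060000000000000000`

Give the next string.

3060000000000000000000000000000000000000000000000000000

φ(3060000000000000000) expands symbol-by-symbol to 306 000 0 000 000 000 000 000 000 000 000 000 000 000 000 000 000 000 000; joining the 19 pieces gives the next term.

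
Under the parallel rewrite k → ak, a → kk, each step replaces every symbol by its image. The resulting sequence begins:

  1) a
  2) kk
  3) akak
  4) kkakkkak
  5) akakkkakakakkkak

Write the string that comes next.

kkakkkakakakkkakkkakkkakakakkkak

Applying the rule to each of the 16 symbols of akakkkakakakkkak gives the pieces kk ak kk ak ak ak kk ak kk ak kk ak ak ak kk ak, which concatenate to the answer.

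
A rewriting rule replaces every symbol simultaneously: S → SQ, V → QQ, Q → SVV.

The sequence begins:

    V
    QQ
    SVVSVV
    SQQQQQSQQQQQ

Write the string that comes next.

SQSVVSVVSVVSVVSVVSQSVVSVVSVVSVVSVV

Rewriting each symbol of SQQQQQSQQQQQ: S→SQ, Q→SVV, Q→SVV, Q→SVV, Q→SVV, Q→SVV, S→SQ, Q→SVV, Q→SVV, Q→SVV, Q→SVV, Q→SVV, which concatenates to SQ SVV SVV SVV SVV SVV SQ SVV SVV SVV SVV SVV.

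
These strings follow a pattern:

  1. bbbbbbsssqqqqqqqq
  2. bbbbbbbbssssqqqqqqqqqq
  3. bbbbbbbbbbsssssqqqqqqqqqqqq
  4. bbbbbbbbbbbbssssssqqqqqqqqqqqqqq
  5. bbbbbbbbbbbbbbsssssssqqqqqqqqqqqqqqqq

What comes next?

bbbbbbbbbbbbbbbbssssssssqqqqqqqqqqqqqqqqqq

Each string has the form b^{2n} s^{n} q^{2n+2}, where the shown terms are n = 3, 4, 5, 6, 7.
For the next term, n = 8, so the run lengths are 16, 8, 18.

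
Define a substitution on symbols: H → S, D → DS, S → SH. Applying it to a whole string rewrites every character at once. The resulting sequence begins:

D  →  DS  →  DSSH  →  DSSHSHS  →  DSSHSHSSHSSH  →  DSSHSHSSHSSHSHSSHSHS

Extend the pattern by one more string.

DSSHSHSSHSSHSHSSHSHSSHSSHSHSSHSSH

Applying the rule to each of the 20 symbols of DSSHSHSSHSSHSHSSHSHS gives the pieces DS SH SH S SH S SH SH S SH SH S SH S SH SH S SH S SH, which concatenate to the answer.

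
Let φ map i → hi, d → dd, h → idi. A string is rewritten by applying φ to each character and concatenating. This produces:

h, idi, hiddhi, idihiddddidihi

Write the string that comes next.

hiddhiidihiddddddddhiddhiidihi

Replace each of the 14 characters of idihiddddidihi in place — hi dd hi idi hi dd dd dd dd hi dd hi idi hi — and concatenate.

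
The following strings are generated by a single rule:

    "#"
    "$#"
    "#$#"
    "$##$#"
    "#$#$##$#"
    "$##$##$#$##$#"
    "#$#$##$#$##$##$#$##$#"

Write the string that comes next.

Each term (from the third on) is the two preceding terms concatenated in order: term 3 = #·$# = #$#.
So term 8 is $##$##$#$##$#·#$#$##$#$##$##$#$##$#.

$##$##$#$##$##$#$##$#$##$##$#$##$#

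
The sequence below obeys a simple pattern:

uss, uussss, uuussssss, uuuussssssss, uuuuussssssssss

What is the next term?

uuuuuussssssssssss

Term n consists of n u's, followed by 2n s's (n = 1, 2, …).
For the next term, n = 6, so the run lengths are 6, 12.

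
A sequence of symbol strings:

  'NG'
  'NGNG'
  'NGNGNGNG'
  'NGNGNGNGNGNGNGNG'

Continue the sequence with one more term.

s(k+1) = s(k)·s(k) — each term doubles the last.
So the next term is two copies of NGNGNGNGNGNGNGNG.

NGNGNGNGNGNGNGNGNGNGNGNGNGNGNGNG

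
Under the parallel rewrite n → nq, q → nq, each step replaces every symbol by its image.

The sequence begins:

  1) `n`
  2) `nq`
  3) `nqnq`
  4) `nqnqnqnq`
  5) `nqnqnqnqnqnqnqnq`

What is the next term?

nqnqnqnqnqnqnqnqnqnqnqnqnqnqnqnq

Applying the rule to each of the 16 symbols of nqnqnqnqnqnqnqnq gives the pieces nq nq nq nq nq nq nq nq nq nq nq nq nq nq nq nq, which concatenate to the answer.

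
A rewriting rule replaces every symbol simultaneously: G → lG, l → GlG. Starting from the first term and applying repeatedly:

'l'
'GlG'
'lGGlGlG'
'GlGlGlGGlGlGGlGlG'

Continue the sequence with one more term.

Rewriting the 17 symbols of GlGlGlGGlGlGGlGlG one by one yields lG GlG lG GlG lG GlG lG lG GlG lG GlG lG lG GlG lG GlG lG; concatenated:

lGGlGlGGlGlGGlGlGlGGlGlGGlGlGlGGlGlGGlGlG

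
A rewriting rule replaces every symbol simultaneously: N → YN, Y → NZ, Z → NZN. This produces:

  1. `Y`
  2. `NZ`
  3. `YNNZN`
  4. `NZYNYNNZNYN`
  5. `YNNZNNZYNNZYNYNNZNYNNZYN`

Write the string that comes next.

φ(YNNZNNZYNNZYNYNNZNYNNZYN) expands symbol-by-symbol to NZ YN YN NZN YN YN NZN NZ YN YN NZN NZ YN NZ YN YN NZN YN NZ YN YN NZN NZ YN; joining the 24 pieces gives the next term.

NZYNYNNZNYNYNNZNNZYNYNNZNNZYNNZYNYNNZNYNNZYNYNNZNNZYN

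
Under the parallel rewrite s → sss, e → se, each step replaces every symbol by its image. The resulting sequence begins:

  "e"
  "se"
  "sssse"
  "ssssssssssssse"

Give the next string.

sssssssssssssssssssssssssssssssssssssssse

φ(ssssssssssssse) expands symbol-by-symbol to sss sss sss sss sss sss sss sss sss sss sss sss sss se; joining the 14 pieces gives the next term.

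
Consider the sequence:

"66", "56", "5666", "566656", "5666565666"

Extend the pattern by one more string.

Each term (from the third on) is the previous term followed by the one before it: term 3 = 56·66 = 5666.
So term 6 is 5666565666·566656.

5666565666566656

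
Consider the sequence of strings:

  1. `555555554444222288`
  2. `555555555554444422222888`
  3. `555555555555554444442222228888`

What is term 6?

555555555555555555555554444444442222222228888888

Reading off run lengths: 5 runs 8, 11, 14; 4 runs 4, 5, 6; 2 runs 4, 5, 6; 8 runs 2, 3, 4 — each is linear in n, where the shown terms are n = 3, 4, 5.
For term 6, n = 8, so the run lengths are 23, 9, 9, 7.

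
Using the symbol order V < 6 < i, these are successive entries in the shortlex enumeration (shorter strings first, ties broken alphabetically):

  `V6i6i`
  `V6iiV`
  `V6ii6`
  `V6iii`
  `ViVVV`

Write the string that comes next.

Find the rightmost character of ViVVV below i, bump it to the next letter, and reset everything to its right to V.

ViVV6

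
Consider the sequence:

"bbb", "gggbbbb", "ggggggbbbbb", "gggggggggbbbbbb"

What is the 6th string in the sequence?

gggggggggggggggbbbbbbbb

s(k+1) = ggg·s(k)·b, so each term gains ggg as a prefix and b as a suffix.
From gggggggggbbbbbb, 2 further steps: gggggggggbbbbbb → ggggggggggggbbbbbbb → (answer).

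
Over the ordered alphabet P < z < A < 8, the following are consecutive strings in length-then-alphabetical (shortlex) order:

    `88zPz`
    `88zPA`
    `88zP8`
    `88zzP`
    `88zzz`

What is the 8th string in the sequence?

Advancing 3 positions from 88zzz through 88zzz → 88zzA → 88zz8 reaches term 8.

88zAP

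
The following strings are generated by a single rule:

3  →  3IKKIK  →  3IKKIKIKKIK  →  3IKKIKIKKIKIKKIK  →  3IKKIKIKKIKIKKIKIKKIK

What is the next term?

Each term is the previous one with IKKIK appended.
One more step from 3IKKIKIKKIKIKKIKIKKIK gives the answer.

3IKKIKIKKIKIKKIKIKKIKIKKIK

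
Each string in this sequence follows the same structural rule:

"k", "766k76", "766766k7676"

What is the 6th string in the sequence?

Every step adds 766 to the front and 76 to the end of the previous string.
From 766766k7676, 3 further steps: 766766k7676 → 766766766k767676 → 766766766766k76767676 → (answer).

766766766766766k7676767676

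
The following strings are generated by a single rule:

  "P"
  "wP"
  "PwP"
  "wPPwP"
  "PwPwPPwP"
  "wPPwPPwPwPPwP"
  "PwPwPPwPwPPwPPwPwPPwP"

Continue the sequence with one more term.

Each term (from the third on) is the two preceding terms concatenated in order: term 3 = P·wP = PwP.
Continuing: wPPwPPwPwPPwP · PwPwPPwPwPPwPPwPwPPwP gives term 8.

wPPwPPwPwPPwPPwPwPPwPwPPwPPwPwPPwP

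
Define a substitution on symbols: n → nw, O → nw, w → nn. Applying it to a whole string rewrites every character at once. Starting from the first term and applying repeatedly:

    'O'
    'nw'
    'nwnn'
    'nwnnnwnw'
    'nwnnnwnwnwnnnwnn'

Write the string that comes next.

Rewriting the 16 symbols of nwnnnwnwnwnnnwnn one by one yields nw nn nw nw nw nn nw nn nw nn nw nw nw nn nw nw; concatenated:

nwnnnwnwnwnnnwnnnwnnnwnwnwnnnwnw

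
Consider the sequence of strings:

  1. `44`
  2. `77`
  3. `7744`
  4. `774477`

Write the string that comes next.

This is a Fibonacci-style word recurrence s(k) = s(k−1)·s(k−2): e.g. 77·44 = 7744.
So term 5 is 774477·7744.

7744777744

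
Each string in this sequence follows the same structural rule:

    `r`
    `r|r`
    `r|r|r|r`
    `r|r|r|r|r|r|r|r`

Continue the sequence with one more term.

Every step duplicates the string with '|' between the halves.
One more doubling of r|r|r|r|r|r|r|r gives the answer.

r|r|r|r|r|r|r|r|r|r|r|r|r|r|r|r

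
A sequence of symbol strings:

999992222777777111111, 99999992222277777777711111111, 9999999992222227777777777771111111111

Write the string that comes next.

999999999992222222777777777777777111111111111

Term n consists of 2n+1 9's, followed by n+2 2's, followed by 3n 7's, followed by 2n+2 1's, where the shown terms are n = 2, 3, 4.
Setting n = 5 gives 11, 7, 15, 12 characters in each block.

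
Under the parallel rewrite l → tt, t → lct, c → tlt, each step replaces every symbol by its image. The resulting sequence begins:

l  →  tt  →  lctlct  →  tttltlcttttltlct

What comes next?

lctlctlctttlcttttltlctlctlctlctttlcttttltlct

Replace each of the 16 characters of tttltlcttttltlct in place — lct lct lct tt lct tt tlt lct lct lct lct tt lct tt tlt lct — and concatenate.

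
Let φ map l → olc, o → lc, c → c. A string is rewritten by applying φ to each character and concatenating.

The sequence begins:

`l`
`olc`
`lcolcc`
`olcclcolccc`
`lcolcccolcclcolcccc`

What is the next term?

Applying the rule to each of the 19 symbols of lcolcccolcclcolcccc gives the pieces olc c lc olc c c c lc olc c c olc c lc olc c c c c, which concatenate to the answer.

olcclcolcccclcolcccolcclcolccccc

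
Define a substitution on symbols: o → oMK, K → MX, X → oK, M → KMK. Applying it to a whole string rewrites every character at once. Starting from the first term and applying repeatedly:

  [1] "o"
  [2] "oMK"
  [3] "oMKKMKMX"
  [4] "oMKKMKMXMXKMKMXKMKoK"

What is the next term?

oMKKMKMXMXKMKMXKMKoKKMKoKMXKMKMXKMKoKMXKMKMXoMKMX

Applying the rule to each of the 20 symbols of oMKKMKMXMXKMKMXKMKoK gives the pieces oMK KMK MX MX KMK MX KMK oK KMK oK MX KMK MX KMK oK MX KMK MX oMK MX, which concatenate to the answer.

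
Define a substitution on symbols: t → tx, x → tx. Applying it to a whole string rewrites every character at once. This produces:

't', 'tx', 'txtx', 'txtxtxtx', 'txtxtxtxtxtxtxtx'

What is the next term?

Rewriting the 16 symbols of txtxtxtxtxtxtxtx one by one yields tx tx tx tx tx tx tx tx tx tx tx tx tx tx tx tx; concatenated:

txtxtxtxtxtxtxtxtxtxtxtxtxtxtxtx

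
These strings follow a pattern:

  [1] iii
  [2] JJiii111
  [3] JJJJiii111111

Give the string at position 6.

s(k+1) = JJ·s(k)·111, so each term gains JJ as a prefix and 111 as a suffix.
From JJJJiii111111, 3 further steps: JJJJiii111111 → JJJJJJiii111111111 → JJJJJJJJiii111111111111 → (answer).

JJJJJJJJJJiii111111111111111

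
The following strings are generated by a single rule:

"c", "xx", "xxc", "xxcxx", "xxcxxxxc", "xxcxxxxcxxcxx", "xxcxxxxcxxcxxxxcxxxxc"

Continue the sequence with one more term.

Each term (from the third on) is the previous term followed by the one before it: term 3 = xx·c = xxc.
Continuing: xxcxxxxcxxcxxxxcxxxxc · xxcxxxxcxxcxx gives term 8.

xxcxxxxcxxcxxxxcxxxxcxxcxxxxcxxcxx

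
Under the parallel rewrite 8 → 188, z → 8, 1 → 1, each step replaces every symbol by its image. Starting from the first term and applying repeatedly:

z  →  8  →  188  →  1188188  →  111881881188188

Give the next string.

φ(111881881188188) expands symbol-by-symbol to 1 1 1 188 188 1 188 188 1 1 188 188 1 188 188; joining the 15 pieces gives the next term.

1111881881188188111881881188188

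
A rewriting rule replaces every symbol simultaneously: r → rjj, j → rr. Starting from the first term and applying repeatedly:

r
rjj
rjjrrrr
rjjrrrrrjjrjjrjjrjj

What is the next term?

rjjrrrrrjjrjjrjjrjjrjjrrrrrjjrrrrrjjrrrrrjjrrrr

Applying the rule to each of the 19 symbols of rjjrrrrrjjrjjrjjrjj gives the pieces rjj rr rr rjj rjj rjj rjj rjj rr rr rjj rr rr rjj rr rr rjj rr rr, which concatenate to the answer.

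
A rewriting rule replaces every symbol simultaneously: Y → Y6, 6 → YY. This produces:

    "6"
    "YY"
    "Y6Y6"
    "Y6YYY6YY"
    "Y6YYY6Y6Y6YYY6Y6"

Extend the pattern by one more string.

φ(Y6YYY6Y6Y6YYY6Y6) expands symbol-by-symbol to Y6 YY Y6 Y6 Y6 YY Y6 YY Y6 YY Y6 Y6 Y6 YY Y6 YY; joining the 16 pieces gives the next term.

Y6YYY6Y6Y6YYY6YYY6YYY6Y6Y6YYY6YY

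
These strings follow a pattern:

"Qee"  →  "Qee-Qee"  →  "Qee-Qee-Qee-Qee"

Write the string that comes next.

Every step duplicates the string with '-' between the halves.
So the next term is two copies of Qee-Qee-Qee-Qee with '-' between the halves.

Qee-Qee-Qee-Qee-Qee-Qee-Qee-Qee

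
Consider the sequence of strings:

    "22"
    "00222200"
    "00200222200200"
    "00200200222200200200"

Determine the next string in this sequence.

Every step adds 002 to the front and 200 to the end of the previous string.
One more step from 00200200222200200200 gives the answer.

00200200200222200200200200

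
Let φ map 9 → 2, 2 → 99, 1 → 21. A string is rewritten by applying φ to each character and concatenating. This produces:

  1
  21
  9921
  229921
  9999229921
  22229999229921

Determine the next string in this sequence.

Applying the rule to each of the 14 symbols of 22229999229921 gives the pieces 99 99 99 99 2 2 2 2 99 99 2 2 99 21, which concatenate to the answer.

9999999922229999229921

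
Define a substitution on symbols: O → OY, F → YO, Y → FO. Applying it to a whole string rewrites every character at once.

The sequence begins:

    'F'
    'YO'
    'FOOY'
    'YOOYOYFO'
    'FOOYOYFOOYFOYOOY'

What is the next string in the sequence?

Replace each of the 16 characters of FOOYOYFOOYFOYOOY in place — YO OY OY FO OY FO YO OY OY FO YO OY FO OY OY FO — and concatenate.

YOOYOYFOOYFOYOOYOYFOYOOYFOOYOYFO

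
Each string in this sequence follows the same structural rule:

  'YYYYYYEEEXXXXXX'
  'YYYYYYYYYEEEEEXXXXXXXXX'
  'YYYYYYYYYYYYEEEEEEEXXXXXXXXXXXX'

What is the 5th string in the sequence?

YYYYYYYYYYYYYYYYYYEEEEEEEEEEEXXXXXXXXXXXXXXXXXX

Reading off run lengths: Y runs 6, 9, 12; E runs 3, 5, 7; X runs 6, 9, 12 — each is linear in n (n = 1, 2, …).
At n = 5 the blocks have lengths 18, 11, 18.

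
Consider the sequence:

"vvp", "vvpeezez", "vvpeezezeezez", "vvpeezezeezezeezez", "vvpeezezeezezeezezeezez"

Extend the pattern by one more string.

Every step adds eezez to the end: s(k+1) = s(k)·eezez.
One more step from vvpeezezeezezeezezeezez gives the answer.

vvpeezezeezezeezezeezezeezez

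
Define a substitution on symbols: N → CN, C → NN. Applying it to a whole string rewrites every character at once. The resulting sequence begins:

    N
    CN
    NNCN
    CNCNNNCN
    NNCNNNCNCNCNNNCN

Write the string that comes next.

Rewriting the 16 symbols of NNCNNNCNCNCNNNCN one by one yields CN CN NN CN CN CN NN CN NN CN NN CN CN CN NN CN; concatenated:

CNCNNNCNCNCNNNCNNNCNNNCNCNCNNNCN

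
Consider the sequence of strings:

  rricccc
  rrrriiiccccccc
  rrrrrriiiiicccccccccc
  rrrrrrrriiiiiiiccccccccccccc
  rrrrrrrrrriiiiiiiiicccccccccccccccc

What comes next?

Each string has the form r^{2n} i^{2n-1} c^{3n+1} (n = 1, 2, …).
For the next term, n = 6, so the run lengths are 12, 11, 19.

rrrrrrrrrrrriiiiiiiiiiiccccccccccccccccccc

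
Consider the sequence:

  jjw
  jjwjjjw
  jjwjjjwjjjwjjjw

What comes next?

Every step duplicates the string with 'j' between the halves.
One more doubling of jjwjjjwjjjwjjjw gives the answer.

jjwjjjwjjjwjjjwjjjwjjjwjjjwjjjw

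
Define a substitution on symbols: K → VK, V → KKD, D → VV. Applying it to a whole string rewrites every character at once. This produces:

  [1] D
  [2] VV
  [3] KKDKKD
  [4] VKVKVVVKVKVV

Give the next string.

KKDVKKKDVKKKDKKDKKDVKKKDVKKKDKKD

Apply φ to VKVKVVVKVKVV symbol by symbol: V→KKD, K→VK, V→KKD, K→VK, V→KKD, V→KKD, V→KKD, K→VK, V→KKD, K→VK, V→KKD, V→KKD; joined: KKD VK KKD VK KKD KKD KKD VK KKD VK KKD KKD.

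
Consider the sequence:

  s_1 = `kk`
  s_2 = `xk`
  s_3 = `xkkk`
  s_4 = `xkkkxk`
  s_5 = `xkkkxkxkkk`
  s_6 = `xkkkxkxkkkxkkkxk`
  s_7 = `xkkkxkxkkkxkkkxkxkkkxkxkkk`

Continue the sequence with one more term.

xkkkxkxkkkxkkkxkxkkkxkxkkkxkkkxkxkkkxkkkxk

Each term (from the third on) is the previous term followed by the one before it: term 3 = xk·kk = xkkk.
The next term joins xkkkxkxkkkxkkkxkxkkkxkxkkk and xkkkxkxkkkxkkkxk.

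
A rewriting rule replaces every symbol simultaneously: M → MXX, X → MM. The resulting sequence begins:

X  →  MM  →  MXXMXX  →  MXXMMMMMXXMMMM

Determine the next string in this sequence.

MXXMMMMMXXMXXMXXMXXMXXMMMMMXXMXXMXXMXX

Applying the rule to each of the 14 symbols of MXXMMMMMXXMMMM gives the pieces MXX MM MM MXX MXX MXX MXX MXX MM MM MXX MXX MXX MXX, which concatenate to the answer.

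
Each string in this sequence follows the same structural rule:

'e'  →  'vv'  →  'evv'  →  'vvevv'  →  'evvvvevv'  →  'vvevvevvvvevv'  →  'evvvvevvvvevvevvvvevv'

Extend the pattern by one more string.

vvevvevvvvevvevvvvevvvvevvevvvvevv

From term 3 onward, concatenate the second-to-last term with the last: e·vv = evv, vv·evv = vvevv, …
The next term joins vvevvevvvvevv and evvvvevvvvevvevvvvevv.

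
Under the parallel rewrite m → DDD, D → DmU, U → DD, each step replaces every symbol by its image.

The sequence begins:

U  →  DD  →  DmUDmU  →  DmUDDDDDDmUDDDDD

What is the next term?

Rewriting the 16 symbols of DmUDDDDDDmUDDDDD one by one yields DmU DDD DD DmU DmU DmU DmU DmU DmU DDD DD DmU DmU DmU DmU DmU; concatenated:

DmUDDDDDDmUDmUDmUDmUDmUDmUDDDDDDmUDmUDmUDmUDmU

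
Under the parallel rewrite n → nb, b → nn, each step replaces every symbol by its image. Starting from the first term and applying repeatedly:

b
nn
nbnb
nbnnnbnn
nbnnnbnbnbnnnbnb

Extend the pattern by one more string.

nbnnnbnbnbnnnbnnnbnnnbnbnbnnnbnn

Applying the rule to each of the 16 symbols of nbnnnbnbnbnnnbnb gives the pieces nb nn nb nb nb nn nb nn nb nn nb nb nb nn nb nn, which concatenate to the answer.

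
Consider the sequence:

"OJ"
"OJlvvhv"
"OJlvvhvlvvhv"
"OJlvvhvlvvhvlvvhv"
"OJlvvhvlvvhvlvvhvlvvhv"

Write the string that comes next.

Each term is the previous one with lvvhv appended.
Applying this once more to OJlvvhvlvvhvlvvhvlvvhv:

OJlvvhvlvvhvlvvhvlvvhvlvvhv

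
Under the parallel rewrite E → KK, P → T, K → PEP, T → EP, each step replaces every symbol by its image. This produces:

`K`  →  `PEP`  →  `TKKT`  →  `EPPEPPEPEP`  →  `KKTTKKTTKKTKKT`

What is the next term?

PEPPEPEPEPPEPPEPEPEPPEPPEPEPPEPPEPEP

Applying the rule to each of the 14 symbols of KKTTKKTTKKTKKT gives the pieces PEP PEP EP EP PEP PEP EP EP PEP PEP EP PEP PEP EP, which concatenate to the answer.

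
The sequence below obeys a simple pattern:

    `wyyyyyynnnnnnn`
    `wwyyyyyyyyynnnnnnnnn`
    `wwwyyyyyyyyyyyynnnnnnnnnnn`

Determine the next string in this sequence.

wwwwyyyyyyyyyyyyyyynnnnnnnnnnnnn

Term n consists of n-1 w's, followed by 3n y's, followed by 2n+3 n's, where the shown terms are n = 2, 3, 4.
Setting n = 5 gives 4, 15, 13 characters in each block.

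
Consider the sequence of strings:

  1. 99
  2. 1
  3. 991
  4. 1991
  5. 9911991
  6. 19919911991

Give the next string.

Each term (from the third on) is the two preceding terms concatenated in order: term 3 = 99·1 = 991.
The next term joins 9911991 and 19919911991.

991199119919911991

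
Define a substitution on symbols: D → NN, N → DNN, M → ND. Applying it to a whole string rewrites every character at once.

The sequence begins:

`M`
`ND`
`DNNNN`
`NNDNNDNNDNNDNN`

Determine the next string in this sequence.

DNNDNNNNDNNDNNNNDNNDNNNNDNNDNNNNDNNDNN

φ(NNDNNDNNDNNDNN) expands symbol-by-symbol to DNN DNN NN DNN DNN NN DNN DNN NN DNN DNN NN DNN DNN; joining the 14 pieces gives the next term.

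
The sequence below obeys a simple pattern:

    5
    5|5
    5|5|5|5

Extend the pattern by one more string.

Each string is two copies of the previous one joined by '|'.
So the next term is two copies of 5|5|5|5 with '|' between the halves.

5|5|5|5|5|5|5|5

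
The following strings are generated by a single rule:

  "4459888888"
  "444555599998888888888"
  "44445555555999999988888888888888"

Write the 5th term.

444444555555555555599999999999998888888888888888888888

Reading off run lengths: 4 runs 2, 3, 4; 5 runs 1, 4, 7; 9 runs 1, 4, 7; 8 runs 6, 10, 14 — each is linear in n (n = 1, 2, …).
For term 5, n = 5, so the run lengths are 6, 13, 13, 22.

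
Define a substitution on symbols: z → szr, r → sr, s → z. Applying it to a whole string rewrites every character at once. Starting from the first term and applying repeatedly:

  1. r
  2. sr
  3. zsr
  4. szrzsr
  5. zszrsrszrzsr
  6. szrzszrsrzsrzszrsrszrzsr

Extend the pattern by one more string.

zszrsrszrzszrsrzsrszrzsrszrzszrsrzsrzszrsrszrzsr

φ(szrzszrsrzsrzszrsrszrzsr) expands symbol-by-symbol to z szr sr szr z szr sr z sr szr z sr szr z szr sr z sr z szr sr szr z sr; joining the 24 pieces gives the next term.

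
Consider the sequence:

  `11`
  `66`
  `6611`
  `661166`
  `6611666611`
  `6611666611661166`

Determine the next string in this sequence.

Each term (from the third on) is the previous term followed by the one before it: term 3 = 66·11 = 6611.
The next term joins 6611666611661166 and 6611666611.

66116666116611666611666611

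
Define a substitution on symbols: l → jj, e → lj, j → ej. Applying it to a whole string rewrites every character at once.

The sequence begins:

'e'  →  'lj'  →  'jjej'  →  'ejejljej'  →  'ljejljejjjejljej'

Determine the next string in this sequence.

Rewriting the 16 symbols of ljejljejjjejljej one by one yields jj ej lj ej jj ej lj ej ej ej lj ej jj ej lj ej; concatenated:

jjejljejjjejljejejejljejjjejljej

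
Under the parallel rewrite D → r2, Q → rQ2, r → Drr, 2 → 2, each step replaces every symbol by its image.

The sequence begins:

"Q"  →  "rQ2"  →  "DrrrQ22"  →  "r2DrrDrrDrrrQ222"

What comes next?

Rewriting the 16 symbols of r2DrrDrrDrrrQ222 one by one yields Drr 2 r2 Drr Drr r2 Drr Drr r2 Drr Drr Drr rQ2 2 2 2; concatenated:

Drr2r2DrrDrrr2DrrDrrr2DrrDrrDrrrQ2222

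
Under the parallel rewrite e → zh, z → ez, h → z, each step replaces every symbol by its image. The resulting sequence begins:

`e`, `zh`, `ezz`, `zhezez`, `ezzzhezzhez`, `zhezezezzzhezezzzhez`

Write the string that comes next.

Applying the rule to each of the 20 symbols of zhezezezzzhezezzzhez gives the pieces ez z zh ez zh ez zh ez ez ez z zh ez zh ez ez ez z zh ez, which concatenate to the answer.

ezzzhezzhezzhezezezzzhezzhezezezzzhez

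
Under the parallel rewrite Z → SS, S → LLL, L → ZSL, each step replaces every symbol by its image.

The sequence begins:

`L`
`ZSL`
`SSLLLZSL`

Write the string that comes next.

Apply φ to SSLLLZSL symbol by symbol: S→LLL, S→LLL, L→ZSL, L→ZSL, L→ZSL, Z→SS, S→LLL, L→ZSL; joined: LLL LLL ZSL ZSL ZSL SS LLL ZSL.

LLLLLLZSLZSLZSLSSLLLZSL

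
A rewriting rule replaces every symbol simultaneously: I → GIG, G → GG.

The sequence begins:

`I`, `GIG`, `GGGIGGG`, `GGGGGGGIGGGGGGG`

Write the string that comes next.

GGGGGGGGGGGGGGGIGGGGGGGGGGGGGGG

Replace each of the 15 characters of GGGGGGGIGGGGGGG in place — GG GG GG GG GG GG GG GIG GG GG GG GG GG GG GG — and concatenate.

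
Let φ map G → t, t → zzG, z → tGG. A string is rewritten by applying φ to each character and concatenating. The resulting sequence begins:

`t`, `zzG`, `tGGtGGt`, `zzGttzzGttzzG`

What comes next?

Replace each of the 13 characters of zzGttzzGttzzG in place — tGG tGG t zzG zzG tGG tGG t zzG zzG tGG tGG t — and concatenate.

tGGtGGtzzGzzGtGGtGGtzzGzzGtGGtGGt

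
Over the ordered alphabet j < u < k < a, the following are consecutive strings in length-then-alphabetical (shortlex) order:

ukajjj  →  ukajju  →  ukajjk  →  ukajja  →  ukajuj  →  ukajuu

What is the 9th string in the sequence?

ukajkj

Stepping forward 3 times from ukajuu: ukajuu → ukajuk → ukajua, then the target.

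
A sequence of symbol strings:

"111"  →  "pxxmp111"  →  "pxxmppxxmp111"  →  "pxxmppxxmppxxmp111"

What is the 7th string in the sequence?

Each term is the previous one with pxxmp prepended.
From pxxmppxxmppxxmp111, 3 further steps: pxxmppxxmppxxmp111 → pxxmppxxmppxxmppxxmp111 → pxxmppxxmppxxmppxxmppxxmp111 → (answer).

pxxmppxxmppxxmppxxmppxxmppxxmp111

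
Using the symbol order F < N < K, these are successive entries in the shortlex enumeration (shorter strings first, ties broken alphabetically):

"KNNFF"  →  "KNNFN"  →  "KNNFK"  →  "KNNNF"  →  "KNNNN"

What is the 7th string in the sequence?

Advancing 2 positions from KNNNN through KNNNN → KNNNK reaches term 7.

KNNKF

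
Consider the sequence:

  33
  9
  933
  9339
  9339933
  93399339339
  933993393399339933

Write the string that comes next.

This is a Fibonacci-style word recurrence s(k) = s(k−1)·s(k−2): e.g. 9·33 = 933.
Continuing: 933993393399339933 · 93399339339 gives term 8.

93399339339933993393399339339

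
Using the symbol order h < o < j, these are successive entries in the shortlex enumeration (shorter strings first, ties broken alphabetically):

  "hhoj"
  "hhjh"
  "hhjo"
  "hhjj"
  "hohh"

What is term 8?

Continuing the enumeration 3 steps past hohh: hohh → hoho → hohj → (answer).

hooh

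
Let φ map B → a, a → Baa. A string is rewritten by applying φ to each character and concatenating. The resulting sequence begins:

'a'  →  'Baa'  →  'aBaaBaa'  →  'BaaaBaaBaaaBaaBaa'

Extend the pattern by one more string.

aBaaBaaBaaaBaaBaaaBaaBaaBaaaBaaBaaaBaaBaa

Replace each of the 17 characters of BaaaBaaBaaaBaaBaa in place — a Baa Baa Baa a Baa Baa a Baa Baa Baa a Baa Baa a Baa Baa — and concatenate.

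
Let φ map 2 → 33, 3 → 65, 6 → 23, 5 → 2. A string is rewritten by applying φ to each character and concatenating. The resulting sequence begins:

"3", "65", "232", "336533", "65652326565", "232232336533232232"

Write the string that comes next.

Replace each of the 18 characters of 232232336533232232 in place — 33 65 33 33 65 33 65 65 23 2 65 65 33 65 33 33 65 33 — and concatenate.

33653333653365652326565336533336533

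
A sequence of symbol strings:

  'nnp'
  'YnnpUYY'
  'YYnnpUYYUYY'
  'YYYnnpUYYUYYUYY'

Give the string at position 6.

Each term wraps the previous one in Y on the left and UYY on the right.
From YYYnnpUYYUYYUYY, 2 further steps: YYYnnpUYYUYYUYY → YYYYnnpUYYUYYUYYUYY → (answer).

YYYYYnnpUYYUYYUYYUYYUYY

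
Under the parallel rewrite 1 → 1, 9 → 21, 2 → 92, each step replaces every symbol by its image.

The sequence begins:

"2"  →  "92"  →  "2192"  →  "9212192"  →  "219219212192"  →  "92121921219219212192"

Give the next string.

Replace each of the 20 characters of 92121921219219212192 in place — 21 92 1 92 1 21 92 1 92 1 21 92 1 21 92 1 92 1 21 92 — and concatenate.

219219212192192121921219219212192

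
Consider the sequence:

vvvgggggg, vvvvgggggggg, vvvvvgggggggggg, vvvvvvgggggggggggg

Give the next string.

Reading off run lengths: v runs 3, 4, 5, 6; g runs 6, 8, 10, 12 — each is linear in n, where the shown terms are n = 3, 4, 5, 6.
Setting n = 7 gives 7, 14 characters in each block.

vvvvvvvgggggggggggggg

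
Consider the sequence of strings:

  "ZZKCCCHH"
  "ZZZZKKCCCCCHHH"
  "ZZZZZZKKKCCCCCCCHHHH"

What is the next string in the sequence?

ZZZZZZZZKKKKCCCCCCCCCHHHHH

Reading off run lengths: Z runs 2, 4, 6; K runs 1, 2, 3; C runs 3, 5, 7; H runs 2, 3, 4 — each is linear in n (n = 1, 2, …).
For the next term, n = 4, so the run lengths are 8, 4, 9, 5.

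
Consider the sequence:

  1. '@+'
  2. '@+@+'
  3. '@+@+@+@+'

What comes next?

Each string is two copies of the previous one concatenated.
One more doubling of @+@+@+@+ gives the answer.

@+@+@+@+@+@+@+@+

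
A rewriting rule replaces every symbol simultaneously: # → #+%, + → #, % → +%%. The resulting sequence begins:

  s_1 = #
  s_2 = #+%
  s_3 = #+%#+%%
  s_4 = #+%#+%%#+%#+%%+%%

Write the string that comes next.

Rewriting the 17 symbols of #+%#+%%#+%#+%%+%% one by one yields #+% # +%% #+% # +%% +%% #+% # +%% #+% # +%% +%% # +%% +%%; concatenated:

#+%#+%%#+%#+%%+%%#+%#+%%#+%#+%%+%%#+%%+%%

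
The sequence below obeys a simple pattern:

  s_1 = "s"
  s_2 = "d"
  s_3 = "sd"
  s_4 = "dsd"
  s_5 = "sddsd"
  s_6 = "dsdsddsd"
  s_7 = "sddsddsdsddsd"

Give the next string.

dsdsddsdsddsddsdsddsd

Each term (from the third on) is the two preceding terms concatenated in order: term 3 = s·d = sd.
The next term joins dsdsddsd and sddsddsdsddsd.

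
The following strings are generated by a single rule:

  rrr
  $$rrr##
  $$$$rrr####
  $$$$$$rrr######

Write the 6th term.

$$$$$$$$$$rrr##########

Every step adds $$ to the front and ## to the end of the previous string.
From $$$$$$rrr######, 2 further steps: $$$$$$rrr###### → $$$$$$$$rrr######## → (answer).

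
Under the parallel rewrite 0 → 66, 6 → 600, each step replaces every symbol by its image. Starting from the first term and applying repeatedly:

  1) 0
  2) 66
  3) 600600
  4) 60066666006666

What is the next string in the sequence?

60066666006006006006006666600600600600

Applying the rule to each of the 14 symbols of 60066666006666 gives the pieces 600 66 66 600 600 600 600 600 66 66 600 600 600 600, which concatenate to the answer.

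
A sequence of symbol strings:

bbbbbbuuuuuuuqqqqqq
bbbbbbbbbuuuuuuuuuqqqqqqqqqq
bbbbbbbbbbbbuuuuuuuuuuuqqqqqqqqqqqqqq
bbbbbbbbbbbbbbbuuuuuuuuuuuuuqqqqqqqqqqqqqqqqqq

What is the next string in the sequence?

bbbbbbbbbbbbbbbbbbuuuuuuuuuuuuuuuqqqqqqqqqqqqqqqqqqqqqq

Each string has the form b^{3n} u^{2n+3} q^{4n-2}, where the shown terms are n = 2, 3, 4, 5.
Setting n = 6 gives 18, 15, 22 characters in each block.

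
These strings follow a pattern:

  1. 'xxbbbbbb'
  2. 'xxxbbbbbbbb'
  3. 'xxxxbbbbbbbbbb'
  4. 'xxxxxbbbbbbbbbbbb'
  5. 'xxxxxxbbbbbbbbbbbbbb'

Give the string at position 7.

xxxxxxxxbbbbbbbbbbbbbbbbbb

The n-th term is n-1 x's then 2n b's, where the shown terms are n = 3, 4, 5, 6, 7.
For term 7, n = 9, so the run lengths are 8, 18.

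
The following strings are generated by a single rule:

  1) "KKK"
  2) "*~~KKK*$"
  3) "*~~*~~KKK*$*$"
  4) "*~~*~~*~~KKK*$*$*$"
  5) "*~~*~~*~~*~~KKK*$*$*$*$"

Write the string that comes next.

*~~*~~*~~*~~*~~KKK*$*$*$*$*$

Each term wraps the previous one in *~~ on the left and *$ on the right.
One more step from *~~*~~*~~*~~KKK*$*$*$*$ gives the answer.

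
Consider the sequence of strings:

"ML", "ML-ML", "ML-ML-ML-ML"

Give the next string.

Each string is two copies of the previous one joined by '-'.
So the next term is two copies of ML-ML-ML-ML with '-' between the halves.

ML-ML-ML-ML-ML-ML-ML-ML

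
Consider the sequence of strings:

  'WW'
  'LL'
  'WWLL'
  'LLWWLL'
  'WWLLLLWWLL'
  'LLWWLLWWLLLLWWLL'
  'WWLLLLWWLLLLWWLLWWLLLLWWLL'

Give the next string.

Each term (from the third on) is the two preceding terms concatenated in order: term 3 = WW·LL = WWLL.
The next term joins LLWWLLWWLLLLWWLL and WWLLLLWWLLLLWWLLWWLLLLWWLL.

LLWWLLWWLLLLWWLLWWLLLLWWLLLLWWLLWWLLLLWWLL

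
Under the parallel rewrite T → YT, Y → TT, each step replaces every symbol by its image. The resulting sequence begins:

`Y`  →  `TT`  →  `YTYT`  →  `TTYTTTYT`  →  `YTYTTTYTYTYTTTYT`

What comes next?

TTYTTTYTYTYTTTYTTTYTTTYTYTYTTTYT

Applying the rule to each of the 16 symbols of YTYTTTYTYTYTTTYT gives the pieces TT YT TT YT YT YT TT YT TT YT TT YT YT YT TT YT, which concatenate to the answer.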